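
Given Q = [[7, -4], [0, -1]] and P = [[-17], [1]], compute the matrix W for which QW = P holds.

W = [[-3], [-1]]

Since Q multiplies W on the left, W = Q⁻¹P.
Q has determinant -7; Q⁻¹ = [[1/7, -4/7], [0, -1]].
W = Q⁻¹P = [[1/7, -4/7], [0, -1]] · [[-17], [1]] = [[-3], [-1]].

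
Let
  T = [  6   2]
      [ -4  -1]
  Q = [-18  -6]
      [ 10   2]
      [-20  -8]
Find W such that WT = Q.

Right-multiplying both sides by T⁻¹ gives W = QT⁻¹.
det T = 2, so T⁻¹ = [[-1/2, -1], [2, 3]].
W = QT⁻¹ = [[-18, -6], [10, 2], [-20, -8]] · [[-1/2, -1], [2, 3]] = [[-3, 0], [-1, -4], [-6, -4]].

W = [[-3, 0], [-1, -4], [-6, -4]]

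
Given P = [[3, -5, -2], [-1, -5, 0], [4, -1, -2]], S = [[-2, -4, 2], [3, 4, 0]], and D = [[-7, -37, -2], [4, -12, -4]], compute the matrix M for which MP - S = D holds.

MP = D + S = [[-9, -41, 0], [7, -8, -4]].
Since P sits to the right of M, M = (D + S)P⁻¹.
P has determinant -2; P⁻¹ = [[-5, 4, 5], [1, -1, -1], [-21/2, 17/2, 10]].
M = (D + S)P⁻¹ = [[4, 5, -4], [-1, 2, 3]].

M = [[4, 5, -4], [-1, 2, 3]]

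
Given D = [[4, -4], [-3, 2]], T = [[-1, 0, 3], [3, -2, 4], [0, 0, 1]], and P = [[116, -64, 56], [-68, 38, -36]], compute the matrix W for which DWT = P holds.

W = [[-1, 3, -1], [4, -5, 2]]

Isolating W: multiply by D⁻¹ from the left and T⁻¹ from the right, so W = D⁻¹PT⁻¹.
D has determinant -4; D⁻¹ = [[-1/2, -1], [-3/4, -1]].
det T = 2, so T⁻¹ = [[-1, 0, 3], [-3/2, -1/2, 13/2], [0, 0, 1]].
D⁻¹P = [[10, -6, 8], [-19, 10, -6]].
W = (D⁻¹P)T⁻¹ = [[-1, 3, -1], [4, -5, 2]].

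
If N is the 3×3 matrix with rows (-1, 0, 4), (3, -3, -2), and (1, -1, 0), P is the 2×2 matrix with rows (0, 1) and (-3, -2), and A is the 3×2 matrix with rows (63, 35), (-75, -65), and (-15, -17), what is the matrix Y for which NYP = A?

Y = [[-5, 1], [2, -4], [-3, -5]]

Y = N⁻¹AP⁻¹ (apply N⁻¹ on the left and P⁻¹ on the right).
N has determinant 2; N⁻¹ = [[-1, -2, 6], [-1, -2, 5], [0, -1/2, 3/2]].
P has determinant 3; P⁻¹ = [[-2/3, -1/3], [1, 0]].
N⁻¹A = [[-3, -7], [12, 10], [15, 7]].
Y = (N⁻¹A)P⁻¹ = [[-5, 1], [2, -4], [-3, -5]].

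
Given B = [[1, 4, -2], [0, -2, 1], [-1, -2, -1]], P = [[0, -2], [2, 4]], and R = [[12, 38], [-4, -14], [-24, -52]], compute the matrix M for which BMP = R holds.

M = [[-1, 2], [-1, 3], [1, 4]]

Left-multiply by B⁻¹ and right-multiply by P⁻¹: M = B⁻¹RP⁻¹.
det B = 4; the adjugate gives B⁻¹ = [[1, 2, 0], [-1/4, -3/4, -1/4], [-1/2, -1/2, -1/2]].
P has determinant 4; P⁻¹ = [[1, 1/2], [-1/2, 0]].
B⁻¹R = [[4, 10], [6, 14], [8, 14]].
M = (B⁻¹R)P⁻¹ = [[-1, 2], [-1, 3], [1, 4]].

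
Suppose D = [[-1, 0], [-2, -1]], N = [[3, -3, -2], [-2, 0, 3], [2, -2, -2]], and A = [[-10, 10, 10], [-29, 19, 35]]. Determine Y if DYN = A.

Y = [[0, 0, 5], [-1, -5, 1]]

Isolating Y: multiply by D⁻¹ from the left and N⁻¹ from the right, so Y = D⁻¹AN⁻¹.
det D = 1, so D⁻¹ = [[-1, 0], [2, -1]].
det N = 4; the adjugate gives N⁻¹ = [[3/2, -1/2, -9/4], [1/2, -1/2, -5/4], [1, 0, -3/2]].
D⁻¹A = [[10, -10, -10], [9, 1, -15]].
Y = (D⁻¹A)N⁻¹ = [[0, 0, 5], [-1, -5, 1]].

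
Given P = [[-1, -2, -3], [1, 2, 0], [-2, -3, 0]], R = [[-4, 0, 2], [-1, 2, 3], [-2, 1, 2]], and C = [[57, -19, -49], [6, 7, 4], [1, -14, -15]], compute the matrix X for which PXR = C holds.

X = [[3, 2, 3], [-4, -1, 2], [4, 1, 2]]

Left-multiply by P⁻¹ and right-multiply by R⁻¹: X = P⁻¹CR⁻¹.
P has determinant -3; P⁻¹ = [[0, -3, -2], [0, 2, 1], [-1/3, -1/3, 0]].
det R = 2; the adjugate gives R⁻¹ = [[1/2, 1, -2], [-2, -2, 5], [3/2, 2, -4]].
P⁻¹C = [[-20, 7, 18], [13, 0, -7], [-21, 4, 15]].
X = (P⁻¹C)R⁻¹ = [[3, 2, 3], [-4, -1, 2], [4, 1, 2]].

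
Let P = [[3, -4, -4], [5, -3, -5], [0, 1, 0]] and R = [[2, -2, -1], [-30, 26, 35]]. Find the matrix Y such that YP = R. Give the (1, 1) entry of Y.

-1

Since P sits to the right of Y, Y = RP⁻¹.
det P = -5, so P⁻¹ = [[-1, 4/5, -8/5], [0, 0, 1], [-1, 3/5, -11/5]].
Y = RP⁻¹ = [[2, -2, -1], [-30, 26, 35]] · [[-1, 4/5, -8/5], [0, 0, 1], [-1, 3/5, -11/5]] = [[-1, 1, -3], [-5, -3, -3]].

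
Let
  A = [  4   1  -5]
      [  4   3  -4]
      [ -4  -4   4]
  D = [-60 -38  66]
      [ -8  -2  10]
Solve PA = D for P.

A is on the right of P, so right-multiply by A⁻¹: P = DA⁻¹.
A has determinant 4; A⁻¹ = [[-1, 4, 11/4], [0, -1, -1], [-1, 3, 2]].
P = DA⁻¹ = [[-60, -38, 66], [-8, -2, 10]] · [[-1, 4, 11/4], [0, -1, -1], [-1, 3, 2]] = [[-6, -4, 5], [-2, 0, 0]].

P = [[-6, -4, 5], [-2, 0, 0]]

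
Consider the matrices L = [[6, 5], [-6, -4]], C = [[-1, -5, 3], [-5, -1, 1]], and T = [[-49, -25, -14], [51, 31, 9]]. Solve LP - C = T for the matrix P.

LP = T + C = [[-50, -30, -11], [46, 30, 10]].
Left-multiplying both sides by L⁻¹ gives P = L⁻¹(T + C).
det L = 6, so L⁻¹ = [[-2/3, -5/6], [1, 1]].
P = L⁻¹(T + C) = [[-5, -5, -1], [-4, 0, -1]].

P = [[-5, -5, -1], [-4, 0, -1]]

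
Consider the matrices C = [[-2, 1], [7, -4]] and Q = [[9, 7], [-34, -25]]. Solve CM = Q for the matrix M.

C is on the left of M, so left-multiply by C⁻¹: M = C⁻¹Q.
C has determinant 1; C⁻¹ = [[-4, -1], [-7, -2]].
M = C⁻¹Q = [[-4, -1], [-7, -2]] · [[9, 7], [-34, -25]] = [[-2, -3], [5, 1]].

M = [[-2, -3], [5, 1]]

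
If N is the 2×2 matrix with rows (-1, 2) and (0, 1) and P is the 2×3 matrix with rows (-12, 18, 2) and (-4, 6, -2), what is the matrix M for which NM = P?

M = [[4, -6, -6], [-4, 6, -2]]

Left-multiplying both sides by N⁻¹ gives M = N⁻¹P.
N has determinant -1; N⁻¹ = [[-1, 2], [0, 1]].
M = N⁻¹P = [[-1, 2], [0, 1]] · [[-12, 18, 2], [-4, 6, -2]] = [[4, -6, -6], [-4, 6, -2]].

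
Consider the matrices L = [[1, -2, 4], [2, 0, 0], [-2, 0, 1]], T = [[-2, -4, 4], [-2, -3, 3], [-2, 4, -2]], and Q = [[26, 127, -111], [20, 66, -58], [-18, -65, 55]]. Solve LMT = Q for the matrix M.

M = L⁻¹QT⁻¹ (apply L⁻¹ on the left and T⁻¹ on the right).
det L = 4, so L⁻¹ = [[0, 1/2, 0], [-1/2, 9/4, 2], [0, 1, 1]].
det T = -4, so T⁻¹ = [[3/2, -2, 0], [5/2, -3, 1/2], [7/2, -4, 1/2]].
L⁻¹Q = [[10, 33, -29], [-4, -45, 35], [2, 1, -3]].
M = (L⁻¹Q)T⁻¹ = [[-4, -3, 2], [4, 3, -5], [-5, 5, -1]].

M = [[-4, -3, 2], [4, 3, -5], [-5, 5, -1]]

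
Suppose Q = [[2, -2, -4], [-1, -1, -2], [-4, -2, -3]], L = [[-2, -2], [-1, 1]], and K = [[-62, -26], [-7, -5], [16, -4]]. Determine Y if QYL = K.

Y = Q⁻¹KL⁻¹ (apply Q⁻¹ on the left and L⁻¹ on the right).
det Q = -4, so Q⁻¹ = [[1/4, -1/2, 0], [-5/4, 11/2, -2], [1/2, -3, 1]].
L has determinant -4; L⁻¹ = [[-1/4, -1/2], [-1/4, 1/2]].
Q⁻¹K = [[-12, -4], [7, 13], [6, -2]].
Y = (Q⁻¹K)L⁻¹ = [[4, 4], [-5, 3], [-1, -4]].

Y = [[4, 4], [-5, 3], [-1, -4]]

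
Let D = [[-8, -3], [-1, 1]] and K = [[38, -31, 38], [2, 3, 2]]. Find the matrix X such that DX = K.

Since D multiplies X on the left, X = D⁻¹K.
D has determinant -11; D⁻¹ = [[-1/11, -3/11], [-1/11, 8/11]].
X = D⁻¹K = [[-1/11, -3/11], [-1/11, 8/11]] · [[38, -31, 38], [2, 3, 2]] = [[-4, 2, -4], [-2, 5, -2]].

X = [[-4, 2, -4], [-2, 5, -2]]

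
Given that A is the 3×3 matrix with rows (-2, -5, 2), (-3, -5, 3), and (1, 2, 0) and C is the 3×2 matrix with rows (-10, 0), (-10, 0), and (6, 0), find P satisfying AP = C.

Since A multiplies P on the left, P = A⁻¹C.
det A = -5; the adjugate gives A⁻¹ = [[6/5, -4/5, 1], [-3/5, 2/5, 0], [1/5, 1/5, 1]].
P = A⁻¹C = [[6/5, -4/5, 1], [-3/5, 2/5, 0], [1/5, 1/5, 1]] · [[-10, 0], [-10, 0], [6, 0]] = [[2, 0], [2, 0], [2, 0]].

P = [[2, 0], [2, 0], [2, 0]]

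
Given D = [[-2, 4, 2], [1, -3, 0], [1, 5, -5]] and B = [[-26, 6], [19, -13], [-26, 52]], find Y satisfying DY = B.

Since D multiplies Y on the left, Y = D⁻¹B.
D has determinant 6; D⁻¹ = [[5/2, 5, 1], [5/6, 4/3, 1/3], [4/3, 7/3, 1/3]].
Y = D⁻¹B = [[5/2, 5, 1], [5/6, 4/3, 1/3], [4/3, 7/3, 1/3]] · [[-26, 6], [19, -13], [-26, 52]] = [[4, 2], [-5, 5], [1, -5]].

Y = [[4, 2], [-5, 5], [1, -5]]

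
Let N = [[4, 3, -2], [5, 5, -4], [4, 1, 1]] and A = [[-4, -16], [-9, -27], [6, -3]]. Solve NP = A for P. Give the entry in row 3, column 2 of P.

3

Left-multiplying both sides by N⁻¹ gives P = N⁻¹A.
det N = 3; the adjugate gives N⁻¹ = [[3, -5/3, -2/3], [-7, 4, 2], [-5, 8/3, 5/3]].
P = N⁻¹A = [[3, -5/3, -2/3], [-7, 4, 2], [-5, 8/3, 5/3]] · [[-4, -16], [-9, -27], [6, -3]] = [[-1, -1], [4, -2], [6, 3]].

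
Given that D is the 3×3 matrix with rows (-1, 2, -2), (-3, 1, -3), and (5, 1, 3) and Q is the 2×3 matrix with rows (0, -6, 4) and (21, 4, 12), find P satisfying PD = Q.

D is on the right of P, so right-multiply by D⁻¹: P = QD⁻¹.
det D = -2, so D⁻¹ = [[-3, 4, 2], [3, -7/2, -3/2], [4, -11/2, -5/2]].
P = QD⁻¹ = [[0, -6, 4], [21, 4, 12]] · [[-3, 4, 2], [3, -7/2, -3/2], [4, -11/2, -5/2]] = [[-2, -1, -1], [-3, 4, 6]].

P = [[-2, -1, -1], [-3, 4, 6]]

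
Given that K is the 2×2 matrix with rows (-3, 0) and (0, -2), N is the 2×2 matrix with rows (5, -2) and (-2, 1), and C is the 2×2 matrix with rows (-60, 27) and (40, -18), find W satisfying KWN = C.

Isolating W: multiply by K⁻¹ from the left and N⁻¹ from the right, so W = K⁻¹CN⁻¹.
det K = 6, so K⁻¹ = [[-1/3, 0], [0, -1/2]].
det N = 1; the adjugate gives N⁻¹ = [[1, 2], [2, 5]].
K⁻¹C = [[20, -9], [-20, 9]].
W = (K⁻¹C)N⁻¹ = [[2, -5], [-2, 5]].

W = [[2, -5], [-2, 5]]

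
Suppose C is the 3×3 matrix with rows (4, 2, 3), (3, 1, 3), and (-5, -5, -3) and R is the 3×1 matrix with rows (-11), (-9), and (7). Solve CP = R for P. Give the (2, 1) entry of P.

3

Left-multiplying both sides by C⁻¹ gives P = C⁻¹R.
C has determinant 6; C⁻¹ = [[2, -3/2, 1/2], [-1, 1/2, -1/2], [-5/3, 5/3, -1/3]].
P = C⁻¹R = [[2, -3/2, 1/2], [-1, 1/2, -1/2], [-5/3, 5/3, -1/3]] · [[-11], [-9], [7]] = [[-5], [3], [1]].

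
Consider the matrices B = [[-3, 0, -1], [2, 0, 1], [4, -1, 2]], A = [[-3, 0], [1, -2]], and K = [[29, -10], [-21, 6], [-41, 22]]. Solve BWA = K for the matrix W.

W = [[2, -2], [2, 5], [2, 1]]

W = B⁻¹KA⁻¹ (apply B⁻¹ on the left and A⁻¹ on the right).
det B = -1, so B⁻¹ = [[-1, -1, 0], [0, 2, -1], [2, 3, 0]].
A has determinant 6; A⁻¹ = [[-1/3, 0], [-1/6, -1/2]].
B⁻¹K = [[-8, 4], [-1, -10], [-5, -2]].
W = (B⁻¹K)A⁻¹ = [[2, -2], [2, 5], [2, 1]].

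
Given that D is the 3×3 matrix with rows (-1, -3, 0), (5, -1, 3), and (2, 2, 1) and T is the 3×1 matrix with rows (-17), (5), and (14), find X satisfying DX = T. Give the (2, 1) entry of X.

D is on the left of X, so left-multiply by D⁻¹: X = D⁻¹T.
det D = 4, so D⁻¹ = [[-7/4, 3/4, -9/4], [1/4, -1/4, 3/4], [3, -1, 4]].
X = D⁻¹T = [[-7/4, 3/4, -9/4], [1/4, -1/4, 3/4], [3, -1, 4]] · [[-17], [5], [14]] = [[2], [5], [0]].

5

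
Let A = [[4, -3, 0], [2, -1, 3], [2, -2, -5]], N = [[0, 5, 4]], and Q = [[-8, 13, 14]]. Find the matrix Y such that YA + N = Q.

Y = [[-5, 5, 1]]

YA = Q − N = [[-8, 8, 10]].
Right-multiplying both sides by A⁻¹ gives Y = (Q − N)A⁻¹.
det A = -4, so A⁻¹ = [[-11/4, 15/4, 9/4], [-4, 5, 3], [1/2, -1/2, -1/2]].
Y = (Q − N)A⁻¹ = [[-5, 5, 1]].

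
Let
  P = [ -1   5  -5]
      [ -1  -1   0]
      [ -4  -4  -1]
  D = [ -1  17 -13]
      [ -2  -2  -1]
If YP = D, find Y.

Since P sits to the right of Y, Y = DP⁻¹.
det P = -6, so P⁻¹ = [[-1/6, -25/6, 5/6], [1/6, 19/6, -5/6], [0, 4, -1]].
Y = DP⁻¹ = [[-1, 17, -13], [-2, -2, -1]] · [[-1/6, -25/6, 5/6], [1/6, 19/6, -5/6], [0, 4, -1]] = [[3, 6, -2], [0, -2, 1]].

Y = [[3, 6, -2], [0, -2, 1]]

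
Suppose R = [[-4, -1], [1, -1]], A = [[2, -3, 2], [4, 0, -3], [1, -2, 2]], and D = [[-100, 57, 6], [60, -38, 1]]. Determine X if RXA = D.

X = [[5, 5, 2], [-5, -4, -2]]

X = R⁻¹DA⁻¹ (apply R⁻¹ on the left and A⁻¹ on the right).
det R = 5; the adjugate gives R⁻¹ = [[-1/5, 1/5], [-1/5, -4/5]].
det A = 5, so A⁻¹ = [[-6/5, 2/5, 9/5], [-11/5, 2/5, 14/5], [-8/5, 1/5, 12/5]].
R⁻¹D = [[32, -19, -1], [-28, 19, -2]].
X = (R⁻¹D)A⁻¹ = [[5, 5, 2], [-5, -4, -2]].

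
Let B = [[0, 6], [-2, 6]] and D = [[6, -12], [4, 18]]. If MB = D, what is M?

M = [[1, -3], [5, -2]]

Since B sits to the right of M, M = DB⁻¹.
B has determinant 12; B⁻¹ = [[1/2, -1/2], [1/6, 0]].
M = DB⁻¹ = [[6, -12], [4, 18]] · [[1/2, -1/2], [1/6, 0]] = [[1, -3], [5, -2]].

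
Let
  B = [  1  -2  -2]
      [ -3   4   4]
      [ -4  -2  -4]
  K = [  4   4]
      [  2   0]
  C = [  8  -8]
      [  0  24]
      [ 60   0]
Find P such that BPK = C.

Left-multiply by B⁻¹ and right-multiply by K⁻¹: P = B⁻¹CK⁻¹.
det B = 4; the adjugate gives B⁻¹ = [[-2, -1, 0], [-7, -3, 1/2], [11/2, 5/2, -1/2]].
K has determinant -8; K⁻¹ = [[0, 1/2], [1/4, -1/2]].
B⁻¹C = [[-16, -8], [-26, -16], [14, 16]].
P = (B⁻¹C)K⁻¹ = [[-2, -4], [-4, -5], [4, -1]].

P = [[-2, -4], [-4, -5], [4, -1]]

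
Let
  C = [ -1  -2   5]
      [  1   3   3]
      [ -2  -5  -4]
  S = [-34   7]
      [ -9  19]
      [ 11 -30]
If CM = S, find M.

Left-multiplying both sides by C⁻¹ gives M = C⁻¹S.
det C = 6, so C⁻¹ = [[1/2, -11/2, -7/2], [-1/3, 7/3, 4/3], [1/6, -1/6, -1/6]].
M = C⁻¹S = [[1/2, -11/2, -7/2], [-1/3, 7/3, 4/3], [1/6, -1/6, -1/6]] · [[-34, 7], [-9, 19], [11, -30]] = [[-6, 4], [5, 2], [-6, 3]].

M = [[-6, 4], [5, 2], [-6, 3]]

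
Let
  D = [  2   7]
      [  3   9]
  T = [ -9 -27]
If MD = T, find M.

D is on the right of M, so right-multiply by D⁻¹: M = TD⁻¹.
det D = -3; the adjugate gives D⁻¹ = [[-3, 7/3], [1, -2/3]].
M = TD⁻¹ = [[-9, -27]] · [[-3, 7/3], [1, -2/3]] = [[0, -3]].

M = [[0, -3]]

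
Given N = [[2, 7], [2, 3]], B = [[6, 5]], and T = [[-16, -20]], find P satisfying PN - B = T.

PN = T + B = [[-10, -15]].
Right-multiplying both sides by N⁻¹ gives P = (T + B)N⁻¹.
det N = -8; the adjugate gives N⁻¹ = [[-3/8, 7/8], [1/4, -1/4]].
P = (T + B)N⁻¹ = [[0, -5]].

P = [[0, -5]]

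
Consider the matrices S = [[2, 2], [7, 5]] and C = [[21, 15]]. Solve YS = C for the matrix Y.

Y = [[0, 3]]

Right-multiplying both sides by S⁻¹ gives Y = CS⁻¹.
S has determinant -4; S⁻¹ = [[-5/4, 1/2], [7/4, -1/2]].
Y = CS⁻¹ = [[21, 15]] · [[-5/4, 1/2], [7/4, -1/2]] = [[0, 3]].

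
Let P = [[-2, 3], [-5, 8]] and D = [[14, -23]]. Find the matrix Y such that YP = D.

Since P sits to the right of Y, Y = DP⁻¹.
det P = -1, so P⁻¹ = [[-8, 3], [-5, 2]].
Y = DP⁻¹ = [[14, -23]] · [[-8, 3], [-5, 2]] = [[3, -4]].

Y = [[3, -4]]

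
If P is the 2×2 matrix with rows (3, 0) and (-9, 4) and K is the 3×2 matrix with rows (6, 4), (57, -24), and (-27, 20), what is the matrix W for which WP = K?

W = [[5, 1], [1, -6], [6, 5]]

Right-multiplying both sides by P⁻¹ gives W = KP⁻¹.
P has determinant 12; P⁻¹ = [[1/3, 0], [3/4, 1/4]].
W = KP⁻¹ = [[6, 4], [57, -24], [-27, 20]] · [[1/3, 0], [3/4, 1/4]] = [[5, 1], [1, -6], [6, 5]].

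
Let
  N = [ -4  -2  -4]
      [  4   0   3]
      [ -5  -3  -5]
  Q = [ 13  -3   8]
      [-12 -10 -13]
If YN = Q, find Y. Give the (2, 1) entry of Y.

-1

N is on the right of Y, so right-multiply by N⁻¹: Y = QN⁻¹.
det N = 2, so N⁻¹ = [[9/2, 1, -3], [5/2, 0, -2], [-6, -1, 4]].
Y = QN⁻¹ = [[13, -3, 8], [-12, -10, -13]] · [[9/2, 1, -3], [5/2, 0, -2], [-6, -1, 4]] = [[3, 5, -1], [-1, 1, 4]].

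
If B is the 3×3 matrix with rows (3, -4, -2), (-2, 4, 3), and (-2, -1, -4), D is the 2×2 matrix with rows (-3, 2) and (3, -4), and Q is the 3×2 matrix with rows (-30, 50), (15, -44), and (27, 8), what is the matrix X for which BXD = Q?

X = [[5, -3], [4, -1], [2, 5]]

Left-multiply by B⁻¹ and right-multiply by D⁻¹: X = B⁻¹QD⁻¹.
B has determinant -3; B⁻¹ = [[13/3, 14/3, 4/3], [14/3, 16/3, 5/3], [-10/3, -11/3, -4/3]].
det D = 6; the adjugate gives D⁻¹ = [[-2/3, -1/3], [-1/2, -1/2]].
B⁻¹Q = [[-24, 22], [-15, 12], [9, -16]].
X = (B⁻¹Q)D⁻¹ = [[5, -3], [4, -1], [2, 5]].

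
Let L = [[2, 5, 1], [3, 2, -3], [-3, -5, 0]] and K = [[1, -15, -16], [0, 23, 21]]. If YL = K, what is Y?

Right-multiplying both sides by L⁻¹ gives Y = KL⁻¹.
det L = 6, so L⁻¹ = [[-5/2, -5/6, -17/6], [3/2, 1/2, 3/2], [-3/2, -5/6, -11/6]].
Y = KL⁻¹ = [[1, -15, -16], [0, 23, 21]] · [[-5/2, -5/6, -17/6], [3/2, 1/2, 3/2], [-3/2, -5/6, -11/6]] = [[-1, 5, 4], [3, -6, -4]].

Y = [[-1, 5, 4], [3, -6, -4]]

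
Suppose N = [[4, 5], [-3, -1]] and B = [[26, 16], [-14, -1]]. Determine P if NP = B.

Since N multiplies P on the left, P = N⁻¹B.
N has determinant 11; N⁻¹ = [[-1/11, -5/11], [3/11, 4/11]].
P = N⁻¹B = [[-1/11, -5/11], [3/11, 4/11]] · [[26, 16], [-14, -1]] = [[4, -1], [2, 4]].

P = [[4, -1], [2, 4]]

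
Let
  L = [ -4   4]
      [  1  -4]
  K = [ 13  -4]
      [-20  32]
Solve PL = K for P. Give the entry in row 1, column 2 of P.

Since L sits to the right of P, P = KL⁻¹.
det L = 12; the adjugate gives L⁻¹ = [[-1/3, -1/3], [-1/12, -1/3]].
P = KL⁻¹ = [[13, -4], [-20, 32]] · [[-1/3, -1/3], [-1/12, -1/3]] = [[-4, -3], [4, -4]].

-3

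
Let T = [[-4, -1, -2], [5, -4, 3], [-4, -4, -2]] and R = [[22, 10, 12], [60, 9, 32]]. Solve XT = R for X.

Since T sits to the right of X, X = RT⁻¹.
det T = -6; the adjugate gives T⁻¹ = [[-10/3, -1, 11/6], [1/3, 0, -1/3], [6, 2, -7/2]].
X = RT⁻¹ = [[22, 10, 12], [60, 9, 32]] · [[-10/3, -1, 11/6], [1/3, 0, -1/3], [6, 2, -7/2]] = [[2, 2, -5], [-5, 4, -5]].

X = [[2, 2, -5], [-5, 4, -5]]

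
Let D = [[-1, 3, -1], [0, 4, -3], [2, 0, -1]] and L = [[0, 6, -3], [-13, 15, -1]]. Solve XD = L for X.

X = [[2, 0, 1], [5, 0, -4]]

Right-multiplying both sides by D⁻¹ gives X = LD⁻¹.
det D = -6; the adjugate gives D⁻¹ = [[2/3, -1/2, 5/6], [1, -1/2, 1/2], [4/3, -1, 2/3]].
X = LD⁻¹ = [[0, 6, -3], [-13, 15, -1]] · [[2/3, -1/2, 5/6], [1, -1/2, 1/2], [4/3, -1, 2/3]] = [[2, 0, 1], [5, 0, -4]].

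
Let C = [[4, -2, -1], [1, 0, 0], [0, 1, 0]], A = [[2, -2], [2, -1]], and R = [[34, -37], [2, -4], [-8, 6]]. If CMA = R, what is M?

M = [[3, -2], [-2, -2], [-4, -1]]

M = C⁻¹RA⁻¹ (apply C⁻¹ on the left and A⁻¹ on the right).
C has determinant -1; C⁻¹ = [[0, 1, 0], [0, 0, 1], [-1, 4, -2]].
A has determinant 2; A⁻¹ = [[-1/2, 1], [-1, 1]].
C⁻¹R = [[2, -4], [-8, 6], [-10, 9]].
M = (C⁻¹R)A⁻¹ = [[3, -2], [-2, -2], [-4, -1]].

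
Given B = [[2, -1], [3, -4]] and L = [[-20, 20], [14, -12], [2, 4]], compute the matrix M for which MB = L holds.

Right-multiplying both sides by B⁻¹ gives M = LB⁻¹.
det B = -5; the adjugate gives B⁻¹ = [[4/5, -1/5], [3/5, -2/5]].
M = LB⁻¹ = [[-20, 20], [14, -12], [2, 4]] · [[4/5, -1/5], [3/5, -2/5]] = [[-4, -4], [4, 2], [4, -2]].

M = [[-4, -4], [4, 2], [4, -2]]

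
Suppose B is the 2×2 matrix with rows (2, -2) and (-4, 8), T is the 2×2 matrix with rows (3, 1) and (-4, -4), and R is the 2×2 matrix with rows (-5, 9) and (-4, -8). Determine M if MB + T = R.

M = [[-4, 0], [-2, -1]]

MB = R − T = [[-8, 8], [0, -4]].
B is on the right of M, so right-multiply by B⁻¹: M = (R − T)B⁻¹.
B has determinant 8; B⁻¹ = [[1, 1/4], [1/2, 1/4]].
M = (R − T)B⁻¹ = [[-4, 0], [-2, -1]].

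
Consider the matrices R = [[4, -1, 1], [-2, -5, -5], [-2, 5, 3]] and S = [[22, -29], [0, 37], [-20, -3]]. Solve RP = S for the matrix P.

P = [[5, -6], [-2, 0], [0, -5]]

Since R multiplies P on the left, P = R⁻¹S.
det R = 4, so R⁻¹ = [[5/2, 2, 5/2], [4, 7/2, 9/2], [-5, -9/2, -11/2]].
P = R⁻¹S = [[5/2, 2, 5/2], [4, 7/2, 9/2], [-5, -9/2, -11/2]] · [[22, -29], [0, 37], [-20, -3]] = [[5, -6], [-2, 0], [0, -5]].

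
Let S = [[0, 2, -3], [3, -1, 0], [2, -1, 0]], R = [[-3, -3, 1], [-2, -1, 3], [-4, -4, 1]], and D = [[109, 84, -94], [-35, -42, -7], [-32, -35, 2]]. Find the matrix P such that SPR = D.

P = [[1, -4, 2], [-4, -5, -1], [3, 5, 0]]

Isolating P: multiply by S⁻¹ from the left and R⁻¹ from the right, so P = S⁻¹DR⁻¹.
det S = 3; the adjugate gives S⁻¹ = [[0, 1, -1], [0, 2, -3], [-1/3, 4/3, -2]].
R has determinant 1; R⁻¹ = [[11, -1, -8], [-10, 1, 7], [4, 0, -3]].
S⁻¹D = [[-3, -7, -9], [26, 21, -20], [-19, -14, 18]].
P = (S⁻¹D)R⁻¹ = [[1, -4, 2], [-4, -5, -1], [3, 5, 0]].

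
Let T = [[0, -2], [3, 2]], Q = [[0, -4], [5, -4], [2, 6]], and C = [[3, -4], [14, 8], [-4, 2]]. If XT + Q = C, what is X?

XT = C − Q = [[3, 0], [9, 12], [-6, -4]].
Right-multiplying both sides by T⁻¹ gives X = (C − Q)T⁻¹.
det T = 6; the adjugate gives T⁻¹ = [[1/3, 1/3], [-1/2, 0]].
X = (C − Q)T⁻¹ = [[1, 1], [-3, 3], [0, -2]].

X = [[1, 1], [-3, 3], [0, -2]]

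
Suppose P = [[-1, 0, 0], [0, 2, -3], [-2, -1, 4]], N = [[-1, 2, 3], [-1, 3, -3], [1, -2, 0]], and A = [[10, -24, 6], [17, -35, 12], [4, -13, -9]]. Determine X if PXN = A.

X = [[2, 4, -4], [0, 1, 5], [-1, 1, -3]]

X = P⁻¹AN⁻¹ (apply P⁻¹ on the left and N⁻¹ on the right).
det P = -5, so P⁻¹ = [[-1, 0, 0], [-6/5, 4/5, 3/5], [-4/5, 1/5, 2/5]].
N has determinant -3; N⁻¹ = [[2, 2, 5], [1, 1, 2], [1/3, 0, 1/3]].
P⁻¹A = [[-10, 24, -6], [4, -7, -3], [-3, 7, -6]].
X = (P⁻¹A)N⁻¹ = [[2, 4, -4], [0, 1, 5], [-1, 1, -3]].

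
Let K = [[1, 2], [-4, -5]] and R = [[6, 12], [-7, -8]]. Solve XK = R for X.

Right-multiplying both sides by K⁻¹ gives X = RK⁻¹.
det K = 3; the adjugate gives K⁻¹ = [[-5/3, -2/3], [4/3, 1/3]].
X = RK⁻¹ = [[6, 12], [-7, -8]] · [[-5/3, -2/3], [4/3, 1/3]] = [[6, 0], [1, 2]].

X = [[6, 0], [1, 2]]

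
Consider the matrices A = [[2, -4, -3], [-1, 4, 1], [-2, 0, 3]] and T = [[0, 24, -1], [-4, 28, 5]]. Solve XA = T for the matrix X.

A is on the right of X, so right-multiply by A⁻¹: X = TA⁻¹.
A has determinant -4; A⁻¹ = [[-3, -3, -2], [-1/4, 0, -1/4], [-2, -2, -1]].
X = TA⁻¹ = [[0, 24, -1], [-4, 28, 5]] · [[-3, -3, -2], [-1/4, 0, -1/4], [-2, -2, -1]] = [[-4, 2, -5], [-5, 2, -4]].

X = [[-4, 2, -5], [-5, 2, -4]]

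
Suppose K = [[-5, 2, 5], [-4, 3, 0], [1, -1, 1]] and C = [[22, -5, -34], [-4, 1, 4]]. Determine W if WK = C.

W = [[-6, 1, -4], [2, -3, -6]]

K is on the right of W, so right-multiply by K⁻¹: W = CK⁻¹.
det K = -2; the adjugate gives K⁻¹ = [[-3/2, 7/2, 15/2], [-2, 5, 10], [-1/2, 3/2, 7/2]].
W = CK⁻¹ = [[22, -5, -34], [-4, 1, 4]] · [[-3/2, 7/2, 15/2], [-2, 5, 10], [-1/2, 3/2, 7/2]] = [[-6, 1, -4], [2, -3, -6]].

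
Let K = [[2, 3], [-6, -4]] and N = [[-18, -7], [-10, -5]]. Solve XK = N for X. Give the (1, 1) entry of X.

3

Since K sits to the right of X, X = NK⁻¹.
det K = 10; the adjugate gives K⁻¹ = [[-2/5, -3/10], [3/5, 1/5]].
X = NK⁻¹ = [[-18, -7], [-10, -5]] · [[-2/5, -3/10], [3/5, 1/5]] = [[3, 4], [1, 2]].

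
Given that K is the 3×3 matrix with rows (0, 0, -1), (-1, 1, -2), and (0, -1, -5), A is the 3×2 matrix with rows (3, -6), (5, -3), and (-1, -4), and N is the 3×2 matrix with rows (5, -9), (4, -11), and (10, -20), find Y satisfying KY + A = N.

Y = [[4, 3], [-1, 1], [-2, 3]]

KY = N − A = [[2, -3], [-1, -8], [11, -16]].
Since K multiplies Y on the left, Y = K⁻¹(N − A).
det K = -1; the adjugate gives K⁻¹ = [[7, -1, -1], [5, 0, -1], [-1, 0, 0]].
Y = K⁻¹(N − A) = [[4, 3], [-1, 1], [-2, 3]].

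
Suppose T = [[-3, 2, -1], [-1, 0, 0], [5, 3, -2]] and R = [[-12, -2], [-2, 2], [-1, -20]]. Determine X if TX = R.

X = [[2, -2], [-1, -6], [4, -4]]

Left-multiplying both sides by T⁻¹ gives X = T⁻¹R.
det T = -1; the adjugate gives T⁻¹ = [[0, -1, 0], [2, -11, -1], [3, -19, -2]].
X = T⁻¹R = [[0, -1, 0], [2, -11, -1], [3, -19, -2]] · [[-12, -2], [-2, 2], [-1, -20]] = [[2, -2], [-1, -6], [4, -4]].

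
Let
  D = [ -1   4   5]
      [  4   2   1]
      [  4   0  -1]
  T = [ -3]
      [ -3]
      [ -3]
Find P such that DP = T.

P = [[-2], [5], [-5]]

Since D multiplies P on the left, P = D⁻¹T.
det D = -6; the adjugate gives D⁻¹ = [[1/3, -2/3, 1], [-4/3, 19/6, -7/2], [4/3, -8/3, 3]].
P = D⁻¹T = [[1/3, -2/3, 1], [-4/3, 19/6, -7/2], [4/3, -8/3, 3]] · [[-3], [-3], [-3]] = [[-2], [5], [-5]].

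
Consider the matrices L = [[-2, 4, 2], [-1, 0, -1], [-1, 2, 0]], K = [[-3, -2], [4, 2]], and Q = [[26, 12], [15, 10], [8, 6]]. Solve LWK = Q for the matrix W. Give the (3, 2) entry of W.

Left-multiply by L⁻¹ and right-multiply by K⁻¹: W = L⁻¹QK⁻¹.
L has determinant -4; L⁻¹ = [[-1/2, -1, 1], [-1/4, -1/2, 1], [1/2, 0, -1]].
K has determinant 2; K⁻¹ = [[1, 1], [-2, -3/2]].
L⁻¹Q = [[-20, -10], [-6, -2], [5, 0]].
W = (L⁻¹Q)K⁻¹ = [[0, -5], [-2, -3], [5, 5]].

5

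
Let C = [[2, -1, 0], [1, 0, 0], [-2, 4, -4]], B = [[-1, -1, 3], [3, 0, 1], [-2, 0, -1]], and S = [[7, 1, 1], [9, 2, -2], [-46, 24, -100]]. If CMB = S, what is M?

M = C⁻¹SB⁻¹ (apply C⁻¹ on the left and B⁻¹ on the right).
det C = -4, so C⁻¹ = [[0, 1, 0], [-1, 2, 0], [-1, 3/2, -1/4]].
B has determinant -1; B⁻¹ = [[0, 1, 1], [-1, -7, -10], [0, -2, -3]].
C⁻¹S = [[9, 2, -2], [11, 3, -5], [18, -4, 21]].
M = (C⁻¹S)B⁻¹ = [[-2, -1, -5], [-3, 0, -4], [4, 4, -5]].

M = [[-2, -1, -5], [-3, 0, -4], [4, 4, -5]]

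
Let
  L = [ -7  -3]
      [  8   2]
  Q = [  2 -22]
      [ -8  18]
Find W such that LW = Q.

L is on the left of W, so left-multiply by L⁻¹: W = L⁻¹Q.
det L = 10, so L⁻¹ = [[1/5, 3/10], [-4/5, -7/10]].
W = L⁻¹Q = [[1/5, 3/10], [-4/5, -7/10]] · [[2, -22], [-8, 18]] = [[-2, 1], [4, 5]].

W = [[-2, 1], [4, 5]]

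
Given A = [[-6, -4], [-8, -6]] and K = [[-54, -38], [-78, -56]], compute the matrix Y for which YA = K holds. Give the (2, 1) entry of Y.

Since A sits to the right of Y, Y = KA⁻¹.
A has determinant 4; A⁻¹ = [[-3/2, 1], [2, -3/2]].
Y = KA⁻¹ = [[-54, -38], [-78, -56]] · [[-3/2, 1], [2, -3/2]] = [[5, 3], [5, 6]].

5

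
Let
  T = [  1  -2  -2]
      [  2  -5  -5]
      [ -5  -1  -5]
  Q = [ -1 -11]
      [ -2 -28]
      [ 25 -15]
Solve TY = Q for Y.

Y = [[-1, 1], [5, 5], [-5, 1]]

Left-multiplying both sides by T⁻¹ gives Y = T⁻¹Q.
T has determinant 4; T⁻¹ = [[5, -2, 0], [35/4, -15/4, 1/4], [-27/4, 11/4, -1/4]].
Y = T⁻¹Q = [[5, -2, 0], [35/4, -15/4, 1/4], [-27/4, 11/4, -1/4]] · [[-1, -11], [-2, -28], [25, -15]] = [[-1, 1], [5, 5], [-5, 1]].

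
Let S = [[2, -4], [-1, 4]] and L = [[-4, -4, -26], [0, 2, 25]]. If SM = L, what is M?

M = [[-4, -2, -1], [-1, 0, 6]]

Left-multiplying both sides by S⁻¹ gives M = S⁻¹L.
S has determinant 4; S⁻¹ = [[1, 1], [1/4, 1/2]].
M = S⁻¹L = [[1, 1], [1/4, 1/2]] · [[-4, -4, -26], [0, 2, 25]] = [[-4, -2, -1], [-1, 0, 6]].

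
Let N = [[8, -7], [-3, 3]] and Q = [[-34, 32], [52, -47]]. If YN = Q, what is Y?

Right-multiplying both sides by N⁻¹ gives Y = QN⁻¹.
N has determinant 3; N⁻¹ = [[1, 7/3], [1, 8/3]].
Y = QN⁻¹ = [[-34, 32], [52, -47]] · [[1, 7/3], [1, 8/3]] = [[-2, 6], [5, -4]].

Y = [[-2, 6], [5, -4]]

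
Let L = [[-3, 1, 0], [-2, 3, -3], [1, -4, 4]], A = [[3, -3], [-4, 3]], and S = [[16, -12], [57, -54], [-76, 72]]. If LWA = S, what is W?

Left-multiply by L⁻¹ and right-multiply by A⁻¹: W = L⁻¹SA⁻¹.
det L = 5, so L⁻¹ = [[0, -4/5, -3/5], [1, -12/5, -9/5], [1, -11/5, -7/5]].
det A = -3, so A⁻¹ = [[-1, -1], [-4/3, -1]].
L⁻¹S = [[0, 0], [16, -12], [-3, 6]].
W = (L⁻¹S)A⁻¹ = [[0, 0], [0, -4], [-5, -3]].

W = [[0, 0], [0, -4], [-5, -3]]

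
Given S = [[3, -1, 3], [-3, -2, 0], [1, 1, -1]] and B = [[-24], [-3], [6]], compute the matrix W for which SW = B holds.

W = [[-3], [6], [-3]]

Since S multiplies W on the left, W = S⁻¹B.
S has determinant 6; S⁻¹ = [[1/3, 1/3, 1], [-1/2, -1, -3/2], [-1/6, -2/3, -3/2]].
W = S⁻¹B = [[1/3, 1/3, 1], [-1/2, -1, -3/2], [-1/6, -2/3, -3/2]] · [[-24], [-3], [6]] = [[-3], [6], [-3]].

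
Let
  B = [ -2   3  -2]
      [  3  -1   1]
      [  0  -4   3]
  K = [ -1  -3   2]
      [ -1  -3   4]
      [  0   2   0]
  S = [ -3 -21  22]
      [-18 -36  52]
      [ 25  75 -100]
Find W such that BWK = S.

W = [[3, 5, 3], [3, 4, 0], [4, -3, 0]]

Left-multiply by B⁻¹ and right-multiply by K⁻¹: W = B⁻¹SK⁻¹.
det B = -5, so B⁻¹ = [[-1/5, 1/5, -1/5], [9/5, 6/5, 4/5], [12/5, 8/5, 7/5]].
det K = 4; the adjugate gives K⁻¹ = [[-2, 1, -3/2], [0, 0, 1/2], [-1/2, 1/2, 0]].
B⁻¹S = [[-8, -18, 26], [-7, -21, 22], [-1, -3, -4]].
W = (B⁻¹S)K⁻¹ = [[3, 5, 3], [3, 4, 0], [4, -3, 0]].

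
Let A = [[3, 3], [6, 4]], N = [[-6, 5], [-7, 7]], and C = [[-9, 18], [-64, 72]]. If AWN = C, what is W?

W = [[2, 2], [-5, 1]]

Left-multiply by A⁻¹ and right-multiply by N⁻¹: W = A⁻¹CN⁻¹.
det A = -6; the adjugate gives A⁻¹ = [[-2/3, 1/2], [1, -1/2]].
det N = -7; the adjugate gives N⁻¹ = [[-1, 5/7], [-1, 6/7]].
A⁻¹C = [[-26, 24], [23, -18]].
W = (A⁻¹C)N⁻¹ = [[2, 2], [-5, 1]].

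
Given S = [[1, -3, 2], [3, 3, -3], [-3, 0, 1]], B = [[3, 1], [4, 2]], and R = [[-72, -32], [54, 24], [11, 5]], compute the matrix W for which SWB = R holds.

Left-multiply by S⁻¹ and right-multiply by B⁻¹: W = S⁻¹RB⁻¹.
S has determinant 3; S⁻¹ = [[1, 1, 1], [2, 7/3, 3], [3, 3, 4]].
B has determinant 2; B⁻¹ = [[1, -1/2], [-2, 3/2]].
S⁻¹R = [[-7, -3], [15, 7], [-10, -4]].
W = (S⁻¹R)B⁻¹ = [[-1, -1], [1, 3], [-2, -1]].

W = [[-1, -1], [1, 3], [-2, -1]]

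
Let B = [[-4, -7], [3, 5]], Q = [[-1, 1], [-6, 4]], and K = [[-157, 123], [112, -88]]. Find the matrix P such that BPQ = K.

P = B⁻¹KQ⁻¹ (apply B⁻¹ on the left and Q⁻¹ on the right).
det B = 1, so B⁻¹ = [[5, 7], [-3, -4]].
Q has determinant 2; Q⁻¹ = [[2, -1/2], [3, -1/2]].
B⁻¹K = [[-1, -1], [23, -17]].
P = (B⁻¹K)Q⁻¹ = [[-5, 1], [-5, -3]].

P = [[-5, 1], [-5, -3]]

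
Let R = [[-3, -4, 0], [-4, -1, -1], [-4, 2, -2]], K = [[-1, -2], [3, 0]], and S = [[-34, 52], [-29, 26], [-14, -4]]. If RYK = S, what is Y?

Y = R⁻¹SK⁻¹ (apply R⁻¹ on the left and K⁻¹ on the right).
R has determinant 4; R⁻¹ = [[1, -2, 1], [-1, 3/2, -3/4], [-3, 11/2, -13/4]].
det K = 6; the adjugate gives K⁻¹ = [[0, 1/3], [-1/2, -1/6]].
R⁻¹S = [[10, -4], [1, -10], [-12, 0]].
Y = (R⁻¹S)K⁻¹ = [[2, 4], [5, 2], [0, -4]].

Y = [[2, 4], [5, 2], [0, -4]]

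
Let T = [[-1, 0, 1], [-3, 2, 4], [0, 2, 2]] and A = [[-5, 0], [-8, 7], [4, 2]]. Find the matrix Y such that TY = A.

T is on the left of Y, so left-multiply by T⁻¹: Y = T⁻¹A.
det T = -2, so T⁻¹ = [[2, -1, 1], [-3, 1, -1/2], [3, -1, 1]].
Y = T⁻¹A = [[2, -1, 1], [-3, 1, -1/2], [3, -1, 1]] · [[-5, 0], [-8, 7], [4, 2]] = [[2, -5], [5, 6], [-3, -5]].

Y = [[2, -5], [5, 6], [-3, -5]]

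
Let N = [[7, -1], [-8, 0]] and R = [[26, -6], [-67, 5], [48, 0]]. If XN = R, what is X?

X = [[6, 2], [-5, 4], [0, -6]]

N is on the right of X, so right-multiply by N⁻¹: X = RN⁻¹.
det N = -8; the adjugate gives N⁻¹ = [[0, -1/8], [-1, -7/8]].
X = RN⁻¹ = [[26, -6], [-67, 5], [48, 0]] · [[0, -1/8], [-1, -7/8]] = [[6, 2], [-5, 4], [0, -6]].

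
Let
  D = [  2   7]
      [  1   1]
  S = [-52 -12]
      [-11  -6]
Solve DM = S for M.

M = [[-5, -6], [-6, 0]]

D is on the left of M, so left-multiply by D⁻¹: M = D⁻¹S.
det D = -5; the adjugate gives D⁻¹ = [[-1/5, 7/5], [1/5, -2/5]].
M = D⁻¹S = [[-1/5, 7/5], [1/5, -2/5]] · [[-52, -12], [-11, -6]] = [[-5, -6], [-6, 0]].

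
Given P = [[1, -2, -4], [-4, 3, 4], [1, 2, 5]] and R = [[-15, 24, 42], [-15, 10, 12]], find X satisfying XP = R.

Right-multiplying both sides by P⁻¹ gives X = RP⁻¹.
det P = 3, so P⁻¹ = [[7/3, 2/3, 4/3], [8, 3, 4], [-11/3, -4/3, -5/3]].
X = RP⁻¹ = [[-15, 24, 42], [-15, 10, 12]] · [[7/3, 2/3, 4/3], [8, 3, 4], [-11/3, -4/3, -5/3]] = [[3, 6, 6], [1, 4, 0]].

X = [[3, 6, 6], [1, 4, 0]]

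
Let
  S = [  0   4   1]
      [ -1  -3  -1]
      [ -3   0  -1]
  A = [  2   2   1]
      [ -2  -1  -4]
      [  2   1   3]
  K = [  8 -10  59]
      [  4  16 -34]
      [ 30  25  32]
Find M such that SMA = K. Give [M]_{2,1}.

Isolating M: multiply by S⁻¹ from the left and A⁻¹ from the right, so M = S⁻¹KA⁻¹.
S has determinant -1; S⁻¹ = [[-3, -4, 1], [-2, -3, 1], [9, 12, -4]].
A has determinant -2; A⁻¹ = [[-1/2, 5/2, 7/2], [1, -2, -3], [0, -1, -1]].
S⁻¹K = [[-10, -9, -9], [2, -3, 16], [0, 2, -5]].
M = (S⁻¹K)A⁻¹ = [[-4, 2, 1], [-4, -5, 0], [2, 1, -1]].

-4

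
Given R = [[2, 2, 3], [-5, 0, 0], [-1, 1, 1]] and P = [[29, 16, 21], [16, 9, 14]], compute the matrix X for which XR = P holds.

X = [[5, -5, 6], [5, -1, -1]]

R is on the right of X, so right-multiply by R⁻¹: X = PR⁻¹.
det R = -5, so R⁻¹ = [[0, -1/5, 0], [-1, -1, 3], [1, 4/5, -2]].
X = PR⁻¹ = [[29, 16, 21], [16, 9, 14]] · [[0, -1/5, 0], [-1, -1, 3], [1, 4/5, -2]] = [[5, -5, 6], [5, -1, -1]].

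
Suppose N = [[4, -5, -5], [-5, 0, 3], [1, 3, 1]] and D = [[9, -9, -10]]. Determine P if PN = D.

P = [[3, 1, 2]]

Since N sits to the right of P, P = DN⁻¹.
det N = -1, so N⁻¹ = [[9, 10, 15], [-8, -9, -13], [15, 17, 25]].
P = DN⁻¹ = [[9, -9, -10]] · [[9, 10, 15], [-8, -9, -13], [15, 17, 25]] = [[3, 1, 2]].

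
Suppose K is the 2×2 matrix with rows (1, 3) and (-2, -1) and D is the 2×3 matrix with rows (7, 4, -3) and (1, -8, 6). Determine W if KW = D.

W = [[-2, 4, -3], [3, 0, 0]]

K is on the left of W, so left-multiply by K⁻¹: W = K⁻¹D.
K has determinant 5; K⁻¹ = [[-1/5, -3/5], [2/5, 1/5]].
W = K⁻¹D = [[-1/5, -3/5], [2/5, 1/5]] · [[7, 4, -3], [1, -8, 6]] = [[-2, 4, -3], [3, 0, 0]].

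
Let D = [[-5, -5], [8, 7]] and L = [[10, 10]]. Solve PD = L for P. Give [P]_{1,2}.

0

Since D sits to the right of P, P = LD⁻¹.
D has determinant 5; D⁻¹ = [[7/5, 1], [-8/5, -1]].
P = LD⁻¹ = [[10, 10]] · [[7/5, 1], [-8/5, -1]] = [[-2, 0]].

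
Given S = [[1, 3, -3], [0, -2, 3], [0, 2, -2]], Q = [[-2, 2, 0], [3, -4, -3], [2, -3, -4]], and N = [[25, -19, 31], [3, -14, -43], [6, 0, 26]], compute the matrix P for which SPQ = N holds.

P = [[-3, 4, -1], [-2, 4, -2], [2, 3, 2]]

P = S⁻¹NQ⁻¹ (apply S⁻¹ on the left and Q⁻¹ on the right).
det S = -2, so S⁻¹ = [[1, 0, -3/2], [0, 1, 3/2], [0, 1, 1]].
det Q = -2, so Q⁻¹ = [[-7/2, -4, 3], [-3, -4, 3], [1/2, 1, -1]].
S⁻¹N = [[16, -19, -8], [12, -14, -4], [9, -14, -17]].
P = (S⁻¹N)Q⁻¹ = [[-3, 4, -1], [-2, 4, -2], [2, 3, 2]].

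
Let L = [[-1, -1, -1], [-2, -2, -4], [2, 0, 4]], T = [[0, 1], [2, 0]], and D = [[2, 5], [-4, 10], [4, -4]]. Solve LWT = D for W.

Isolating W: multiply by L⁻¹ from the left and T⁻¹ from the right, so W = L⁻¹DT⁻¹.
det L = 4, so L⁻¹ = [[-2, 1, 1/2], [0, -1/2, -1/2], [1, -1/2, 0]].
T has determinant -2; T⁻¹ = [[0, 1/2], [1, 0]].
L⁻¹D = [[-6, -2], [0, -3], [4, 0]].
W = (L⁻¹D)T⁻¹ = [[-2, -3], [-3, 0], [0, 2]].

W = [[-2, -3], [-3, 0], [0, 2]]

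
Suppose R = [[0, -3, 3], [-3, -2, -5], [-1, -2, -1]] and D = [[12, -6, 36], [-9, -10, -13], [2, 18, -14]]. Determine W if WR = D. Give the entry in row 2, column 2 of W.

Right-multiplying both sides by R⁻¹ gives W = DR⁻¹.
det R = 6; the adjugate gives R⁻¹ = [[-4/3, -3/2, 7/2], [1/3, 1/2, -3/2], [2/3, 1/2, -3/2]].
W = DR⁻¹ = [[12, -6, 36], [-9, -10, -13], [2, 18, -14]] · [[-4/3, -3/2, 7/2], [1/3, 1/2, -3/2], [2/3, 1/2, -3/2]] = [[6, -3, -3], [0, 2, 3], [-6, -1, 1]].

2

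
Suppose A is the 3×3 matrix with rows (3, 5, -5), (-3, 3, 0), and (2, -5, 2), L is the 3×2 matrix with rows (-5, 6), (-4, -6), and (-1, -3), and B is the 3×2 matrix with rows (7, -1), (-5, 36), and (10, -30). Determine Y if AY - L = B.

Y = [[4, -5], [1, 5], [3, 1]]

AY = B + L = [[2, 5], [-9, 30], [9, -33]].
Since A multiplies Y on the left, Y = A⁻¹(B + L).
A has determinant 3; A⁻¹ = [[2, 5, 5], [2, 16/3, 5], [3, 25/3, 8]].
Y = A⁻¹(B + L) = [[4, -5], [1, 5], [3, 1]].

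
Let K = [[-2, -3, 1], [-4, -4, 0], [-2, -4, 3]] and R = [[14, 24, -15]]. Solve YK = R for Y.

Right-multiplying both sides by K⁻¹ gives Y = RK⁻¹.
K has determinant -4; K⁻¹ = [[3, -5/4, -1], [-3, 1, 1], [-2, 1/2, 1]].
Y = RK⁻¹ = [[14, 24, -15]] · [[3, -5/4, -1], [-3, 1, 1], [-2, 1/2, 1]] = [[0, -1, -5]].

Y = [[0, -1, -5]]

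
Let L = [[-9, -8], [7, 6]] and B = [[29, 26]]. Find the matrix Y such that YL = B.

Since L sits to the right of Y, Y = BL⁻¹.
det L = 2, so L⁻¹ = [[3, 4], [-7/2, -9/2]].
Y = BL⁻¹ = [[29, 26]] · [[3, 4], [-7/2, -9/2]] = [[-4, -1]].

Y = [[-4, -1]]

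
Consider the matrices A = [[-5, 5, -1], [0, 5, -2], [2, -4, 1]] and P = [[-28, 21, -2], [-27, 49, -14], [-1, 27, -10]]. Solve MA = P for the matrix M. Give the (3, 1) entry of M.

A is on the right of M, so right-multiply by A⁻¹: M = PA⁻¹.
A has determinant 5; A⁻¹ = [[-3/5, -1/5, -1], [-4/5, -3/5, -2], [-2, -2, -5]].
M = PA⁻¹ = [[-28, 21, -2], [-27, 49, -14], [-1, 27, -10]] · [[-3/5, -1/5, -1], [-4/5, -3/5, -2], [-2, -2, -5]] = [[4, -3, -4], [5, 4, -1], [-1, 4, -3]].

-1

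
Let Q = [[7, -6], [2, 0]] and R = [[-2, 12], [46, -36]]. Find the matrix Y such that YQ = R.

Since Q sits to the right of Y, Y = RQ⁻¹.
det Q = 12; the adjugate gives Q⁻¹ = [[0, 1/2], [-1/6, 7/12]].
Y = RQ⁻¹ = [[-2, 12], [46, -36]] · [[0, 1/2], [-1/6, 7/12]] = [[-2, 6], [6, 2]].

Y = [[-2, 6], [6, 2]]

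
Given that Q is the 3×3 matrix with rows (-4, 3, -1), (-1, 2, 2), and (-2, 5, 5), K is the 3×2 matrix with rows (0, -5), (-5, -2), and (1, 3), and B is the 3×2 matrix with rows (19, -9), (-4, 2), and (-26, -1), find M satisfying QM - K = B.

QM = B + K = [[19, -14], [-9, 0], [-25, 2]].
Since Q multiplies M on the left, M = Q⁻¹(B + K).
Q has determinant 4; Q⁻¹ = [[0, -5, 2], [1/4, -11/2, 9/4], [-1/4, 7/2, -5/4]].
M = Q⁻¹(B + K) = [[-5, 4], [-2, 1], [-5, 1]].

M = [[-5, 4], [-2, 1], [-5, 1]]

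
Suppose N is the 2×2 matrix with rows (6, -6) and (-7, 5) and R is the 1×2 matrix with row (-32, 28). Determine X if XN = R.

X = [[-3, 2]]

N is on the right of X, so right-multiply by N⁻¹: X = RN⁻¹.
det N = -12, so N⁻¹ = [[-5/12, -1/2], [-7/12, -1/2]].
X = RN⁻¹ = [[-32, 28]] · [[-5/12, -1/2], [-7/12, -1/2]] = [[-3, 2]].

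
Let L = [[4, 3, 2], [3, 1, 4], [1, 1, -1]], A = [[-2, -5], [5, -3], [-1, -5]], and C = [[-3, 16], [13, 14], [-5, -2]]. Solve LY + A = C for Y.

Y = [[1, 2], [-3, 3], [2, 2]]

LY = C − A = [[-1, 21], [8, 17], [-4, 3]].
Since L multiplies Y on the left, Y = L⁻¹(C − A).
L has determinant 5; L⁻¹ = [[-1, 1, 2], [7/5, -6/5, -2], [2/5, -1/5, -1]].
Y = L⁻¹(C − A) = [[1, 2], [-3, 3], [2, 2]].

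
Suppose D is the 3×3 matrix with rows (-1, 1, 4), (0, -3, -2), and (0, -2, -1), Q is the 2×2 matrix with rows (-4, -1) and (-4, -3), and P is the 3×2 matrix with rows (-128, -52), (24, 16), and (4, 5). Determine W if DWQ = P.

Isolating W: multiply by D⁻¹ from the left and Q⁻¹ from the right, so W = D⁻¹PQ⁻¹.
D has determinant 1; D⁻¹ = [[-1, -7, 10], [0, 1, -2], [0, -2, 3]].
det Q = 8; the adjugate gives Q⁻¹ = [[-3/8, 1/8], [1/2, -1/2]].
D⁻¹P = [[0, -10], [16, 6], [-36, -17]].
W = (D⁻¹P)Q⁻¹ = [[-5, 5], [-3, -1], [5, 4]].

W = [[-5, 5], [-3, -1], [5, 4]]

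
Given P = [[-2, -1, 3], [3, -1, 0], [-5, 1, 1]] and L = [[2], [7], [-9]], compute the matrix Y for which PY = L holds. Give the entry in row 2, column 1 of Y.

-4

Left-multiplying both sides by P⁻¹ gives Y = P⁻¹L.
P has determinant -1; P⁻¹ = [[1, -4, -3], [3, -13, -9], [2, -7, -5]].
Y = P⁻¹L = [[1, -4, -3], [3, -13, -9], [2, -7, -5]] · [[2], [7], [-9]] = [[1], [-4], [0]].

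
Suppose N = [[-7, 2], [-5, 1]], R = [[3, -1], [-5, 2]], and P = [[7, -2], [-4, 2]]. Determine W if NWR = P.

Isolating W: multiply by N⁻¹ from the left and R⁻¹ from the right, so W = N⁻¹PR⁻¹.
det N = 3; the adjugate gives N⁻¹ = [[1/3, -2/3], [5/3, -7/3]].
R has determinant 1; R⁻¹ = [[2, 1], [5, 3]].
N⁻¹P = [[5, -2], [21, -8]].
W = (N⁻¹P)R⁻¹ = [[0, -1], [2, -3]].

W = [[0, -1], [2, -3]]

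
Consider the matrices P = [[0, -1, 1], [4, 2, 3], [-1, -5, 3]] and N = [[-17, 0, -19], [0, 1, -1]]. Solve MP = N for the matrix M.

Right-multiplying both sides by P⁻¹ gives M = NP⁻¹.
det P = -3, so P⁻¹ = [[-7, 2/3, 5/3], [5, -1/3, -4/3], [6, -1/3, -4/3]].
M = NP⁻¹ = [[-17, 0, -19], [0, 1, -1]] · [[-7, 2/3, 5/3], [5, -1/3, -4/3], [6, -1/3, -4/3]] = [[5, -5, -3], [-1, 0, 0]].

M = [[5, -5, -3], [-1, 0, 0]]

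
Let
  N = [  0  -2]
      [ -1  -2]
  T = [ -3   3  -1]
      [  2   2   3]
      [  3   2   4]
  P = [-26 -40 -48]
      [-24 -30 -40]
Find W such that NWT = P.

Left-multiply by N⁻¹ and right-multiply by T⁻¹: W = N⁻¹PT⁻¹.
N has determinant -2; N⁻¹ = [[1, -1], [-1/2, 0]].
det T = -1; the adjugate gives T⁻¹ = [[-2, 14, -11], [-1, 9, -7], [2, -15, 12]].
N⁻¹P = [[-2, -10, -8], [13, 20, 24]].
W = (N⁻¹P)T⁻¹ = [[-2, 2, -4], [2, 2, 5]].

W = [[-2, 2, -4], [2, 2, 5]]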